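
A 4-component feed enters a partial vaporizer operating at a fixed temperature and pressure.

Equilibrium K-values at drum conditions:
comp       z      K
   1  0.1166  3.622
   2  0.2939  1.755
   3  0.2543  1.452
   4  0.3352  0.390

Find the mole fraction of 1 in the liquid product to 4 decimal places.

Rachford–Rice: g(β) = Σ zᵢ(Kᵢ−1)/(1+β(Kᵢ−1)) = 0.
Feasibility: ΣzᵢKᵢ = 1.4381, Σzᵢ/Kᵢ = 1.2343 — both > 1, two phases present.
Newton–Raphson from β = 0.4:
  β = 0.4000: g = 0.14653, g' = -0.5453 → β = 0.6687
  β = 0.6687: g = 0.00141, g' = -0.5661 → β = 0.6712
Converged at β = 0.6712.
Compositions from xᵢ = zᵢ/(1+β(Kᵢ−1)), yᵢ = Kᵢxᵢ:
  1: x = 0.0422, y = 0.1530
  2: x = 0.1951, y = 0.3423
  3: x = 0.1951, y = 0.2833
  4: x = 0.5676, y = 0.2214

x_1 = 0.0422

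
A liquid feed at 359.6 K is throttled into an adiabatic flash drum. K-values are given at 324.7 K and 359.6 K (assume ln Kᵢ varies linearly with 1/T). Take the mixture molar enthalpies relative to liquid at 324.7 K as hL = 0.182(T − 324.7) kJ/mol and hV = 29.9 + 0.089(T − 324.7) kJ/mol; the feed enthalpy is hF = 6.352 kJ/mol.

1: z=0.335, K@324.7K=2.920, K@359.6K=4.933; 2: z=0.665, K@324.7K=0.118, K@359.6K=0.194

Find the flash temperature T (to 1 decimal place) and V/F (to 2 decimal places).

Adiabatic flash: solve Rachford–Rice at each trial T, then check hF = ψ·hV(T) + (1−ψ)·hL(T).
  T = 324.7 K: K = (2.920, 0.118), RR gives ψ = 0.033, H_out = 1.001 kJ/mol
  T = 359.6 K: K = (4.933, 0.194), RR gives ψ = 0.247, H_out = 12.923 kJ/mol
  T = 342.1 K: K = (3.844, 0.153), RR gives ψ = 0.162, H_out = 7.740 kJ/mol
  T = 333.4 K: K = (3.362, 0.135), RR gives ψ = 0.106, H_out = 4.658 kJ/mol
  T = 337.8 K: K = (3.601, 0.144), RR gives ψ = 0.136, H_out = 6.274 kJ/mol
  T = 340.0 K: K = (3.724, 0.149), RR gives ψ = 0.149, H_out = 7.037 kJ/mol
Linear interpolation between T = 337.8 (H_out = 6.274) and T = 340.0 (H_out = 7.037) on hF = 6.352 gives T ≈ 338.0 K, at which ψ = 0.14.

T = 338.0 K, V/F = 0.14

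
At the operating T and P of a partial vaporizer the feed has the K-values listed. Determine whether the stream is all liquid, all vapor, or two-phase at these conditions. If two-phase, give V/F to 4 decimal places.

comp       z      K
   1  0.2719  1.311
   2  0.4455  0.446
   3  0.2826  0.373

all liquid

ΣzᵢKᵢ = 0.6606; Σzᵢ/Kᵢ = 1.9639.
Since ΣzᵢKᵢ < 1 the mixture is below its bubble point — single liquid phase.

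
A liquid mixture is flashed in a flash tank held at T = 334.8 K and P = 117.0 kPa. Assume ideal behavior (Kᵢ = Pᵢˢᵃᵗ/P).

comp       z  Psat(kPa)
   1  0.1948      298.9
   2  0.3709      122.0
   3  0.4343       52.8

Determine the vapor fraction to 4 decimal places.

ψ = 0.1536

Raoult's law: Kᵢ = Pᵢˢᵃᵗ/P = Pᵢˢᵃᵗ/117.0.
  K_1 = 298.9/117.0 = 2.554701, K_2 = 122.0/117.0 = 1.042735, K_3 = 52.8/117.0 = 0.451282
Newton–Raphson from ψ = 0.49:
  ψ = 0.4900: g = -0.13852, g' = -0.3970 → ψ = 0.1411
  ψ = 0.1411: g = 0.00584, g' = -0.4710 → ψ = 0.1535
  ψ = 0.1535: g = 0.00005, g' = -0.4635 → ψ = 0.1536
Converged at ψ = 0.1536.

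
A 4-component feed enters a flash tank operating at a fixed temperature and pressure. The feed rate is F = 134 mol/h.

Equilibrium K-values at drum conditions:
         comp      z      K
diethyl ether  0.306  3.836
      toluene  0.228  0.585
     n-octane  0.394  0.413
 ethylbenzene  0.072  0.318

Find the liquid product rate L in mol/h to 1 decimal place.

Rachford–Rice: g(V/F) = Σ zᵢ(Kᵢ−1)/(1+V/F(Kᵢ−1)) = 0.
Feasibility: ΣzᵢKᵢ = 1.493, Σzᵢ/Kᵢ = 1.650 — both > 1, two phases present.
Iterate (Newton) starting at V/F = 0.69:
  V/F = 0.690: g = -0.3206, g' = -0.862 → V/F = 0.318
Converged at V/F = 0.318.
Then V = V/F·F = 0.3182·134 = 42.6 mol/h and L = F − V = 91.4 mol/h.

L = 91.4 mol/h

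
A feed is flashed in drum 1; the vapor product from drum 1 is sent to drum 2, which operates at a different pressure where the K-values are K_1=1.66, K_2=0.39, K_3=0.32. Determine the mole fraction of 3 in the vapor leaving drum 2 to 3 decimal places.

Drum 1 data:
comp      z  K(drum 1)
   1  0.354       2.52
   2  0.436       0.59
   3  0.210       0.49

Drum 1:
Let ψ₁ = V/F and solve Σ zᵢ(Kᵢ−1)/(1+ψ₁(Kᵢ−1)) = 0.
Check two-phase: ΣzᵢKᵢ = 1.252 > 1 and Σzᵢ/Kᵢ = 1.308 > 1, so g(0) = 0.252 > 0 and g(1) = -0.308 < 0.
Iterate (Newton) starting at ψ₁ = 0.65:
  ψ₁ = 0.650: g = -0.1333, g' = -0.465 → ψ₁ = 0.364
  ψ₁ = 0.364: g = 0.0050, g' = -0.523 → ψ₁ = 0.373
Converged at ψ₁ = 0.373.
Drum-1 compositions:
  1: x = 0.226, y = 0.569
  2: x = 0.515, y = 0.304
  3: x = 0.259, y = 0.127
Drum-2 feed = drum-1 vapor: z₂ = (0.5692, 0.3037, 0.1271).
Drum 2:
Let ψ₂ = V/F and solve Σ zᵢ(Kᵢ−1)/(1+ψ₂(Kᵢ−1)) = 0.
g(0) = ΣzᵢKᵢ − 1 = 0.104 and g(1) = 1 − Σzᵢ/Kᵢ = -0.519, so a root lies in (0, 1).
Iterate (Newton) starting at ψ₂ = 0.37:
  ψ₂ = 0.370: g = -0.0528, g' = -0.454 → ψ₂ = 0.254
  ψ₂ = 0.254: g = -0.0018, g' = -0.426 → ψ₂ = 0.249
Converged at ψ₂ = 0.249.
  1: x = 0.489, y = 0.811
  2: x = 0.358, y = 0.140
  3: x = 0.153, y = 0.049

y_3 (drum 2) = 0.049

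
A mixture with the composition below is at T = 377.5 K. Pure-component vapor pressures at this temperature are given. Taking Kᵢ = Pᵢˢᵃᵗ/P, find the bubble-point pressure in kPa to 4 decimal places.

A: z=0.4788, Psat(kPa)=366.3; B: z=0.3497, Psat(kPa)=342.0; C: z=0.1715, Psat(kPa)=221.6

At the bubble point ψ → 0, so ΣzᵢKᵢ = 1 with Kᵢ = Pᵢˢᵃᵗ/P ⇒ P = ΣzᵢPᵢˢᵃᵗ.
P = 0.4788·366.3 + 0.3497·342.0 + 0.1715·221.6 = 332.9862 kPa

Pbub = 332.9862 kPa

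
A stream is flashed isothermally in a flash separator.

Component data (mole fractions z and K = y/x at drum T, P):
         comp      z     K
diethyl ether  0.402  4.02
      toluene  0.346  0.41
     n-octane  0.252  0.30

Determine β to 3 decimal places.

Let β = V/F and solve Σ zᵢ(Kᵢ−1)/(1+β(Kᵢ−1)) = 0.
g(0) = ΣzᵢKᵢ − 1 = 0.834 and g(1) = 1 − Σzᵢ/Kᵢ = -0.784, so a root lies in (0, 1).
Newton–Raphson from β = 0.37:
  β = 0.370: g = 0.0742, g' = -1.240 → β = 0.430
  β = 0.430: g = 0.0025, g' = -1.163 → β = 0.432
Converged at β = 0.432.

β = 0.432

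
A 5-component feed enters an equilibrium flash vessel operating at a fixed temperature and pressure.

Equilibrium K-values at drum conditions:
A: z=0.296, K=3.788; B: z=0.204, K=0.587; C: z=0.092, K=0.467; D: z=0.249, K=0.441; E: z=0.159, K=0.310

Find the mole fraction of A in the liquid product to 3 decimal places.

x_A = 0.164

Rachford–Rice: g(V/F) = Σ zᵢ(Kᵢ−1)/(1+V/F(Kᵢ−1)) = 0.
g(0) = ΣzᵢKᵢ − 1 = 0.443 and g(1) = 1 − Σzᵢ/Kᵢ = -0.700, so a root lies in (0, 1).
Newton–Raphson from V/F = 0.5:
  V/F = 0.500: g = -0.1890, g' = -0.832 → V/F = 0.273
  V/F = 0.273: g = 0.0171, g' = -1.046 → V/F = 0.289
Converged at V/F = 0.289.
Compositions from xᵢ = zᵢ/(1+V/F(Kᵢ−1)), yᵢ = Kᵢxᵢ:
  A: x = 0.164, y = 0.621
  B: x = 0.232, y = 0.136
  C: x = 0.109, y = 0.051
  D: x = 0.297, y = 0.131
  E: x = 0.199, y = 0.062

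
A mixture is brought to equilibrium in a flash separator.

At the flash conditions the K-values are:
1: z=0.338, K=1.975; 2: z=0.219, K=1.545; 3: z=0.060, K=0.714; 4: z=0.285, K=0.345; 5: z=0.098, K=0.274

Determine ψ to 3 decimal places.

ψ = 0.330

Rachford–Rice: g(ψ) = Σ zᵢ(Kᵢ−1)/(1+ψ(Kᵢ−1)) = 0.
g(0) = ΣzᵢKᵢ − 1 = 0.174 and g(1) = 1 − Σzᵢ/Kᵢ = -0.581, so a root lies in (0, 1).
Newton iteration, ψ⁰ = 0.5:
  ψ = 0.500: g = -0.0940, g' = -0.590 → ψ = 0.341
  ψ = 0.341: g = -0.0058, g' = -0.527 → ψ = 0.330
Converged at ψ = 0.330.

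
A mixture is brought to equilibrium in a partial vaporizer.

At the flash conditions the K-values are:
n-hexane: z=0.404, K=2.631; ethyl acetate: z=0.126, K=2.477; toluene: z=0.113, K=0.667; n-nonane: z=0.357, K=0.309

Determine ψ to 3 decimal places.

Material balance + equilibrium reduce to Σ zᵢ(Kᵢ−1)/(1+ψ(Kᵢ−1)) = 0.
g(0) = ΣzᵢKᵢ − 1 = 0.561 and g(1) = 1 − Σzᵢ/Kᵢ = -0.529, so a root lies in (0, 1).
Newton iteration, ψ⁰ = 0.52:
  ψ = 0.520: g = 0.0312, g' = -0.836 → ψ = 0.557
Converged at ψ = 0.557.

ψ = 0.557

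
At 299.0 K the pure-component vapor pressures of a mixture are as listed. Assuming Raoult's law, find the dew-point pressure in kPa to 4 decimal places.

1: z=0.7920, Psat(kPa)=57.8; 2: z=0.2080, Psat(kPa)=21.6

Pdew = 42.8595 kPa

At the dew point ψ → 1, so Σzᵢ/Kᵢ = 1 with Kᵢ = Pᵢˢᵃᵗ/P ⇒ 1/P = Σzᵢ/Pᵢˢᵃᵗ.
1/P = 0.7920/57.8 + 0.2080/21.6 = 0.0233321 ⇒ P = 42.8595 kPa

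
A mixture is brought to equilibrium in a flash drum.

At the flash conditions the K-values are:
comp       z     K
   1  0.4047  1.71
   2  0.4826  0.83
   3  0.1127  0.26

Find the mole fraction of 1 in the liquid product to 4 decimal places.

x_1 = 0.3044

Rachford–Rice: g(ψ) = Σ zᵢ(Kᵢ−1)/(1+ψ(Kᵢ−1)) = 0.
g(0) = ΣzᵢKᵢ − 1 = 0.1219 and g(1) = 1 − Σzᵢ/Kᵢ = -0.2516, so a root lies in (0, 1).
Iterate (Newton) starting at ψ = 0.5:
  ψ = 0.5000: g = -0.00998, g' = -0.2833 → ψ = 0.4648
  ψ = 0.4648: g = -0.00015, g' = -0.2752 → ψ = 0.4642
Converged at ψ = 0.4642.
Compositions from xᵢ = zᵢ/(1+ψ(Kᵢ−1)), yᵢ = Kᵢxᵢ:
  1: x = 0.3044, y = 0.5205
  2: x = 0.5239, y = 0.4349
  3: x = 0.1717, y = 0.0446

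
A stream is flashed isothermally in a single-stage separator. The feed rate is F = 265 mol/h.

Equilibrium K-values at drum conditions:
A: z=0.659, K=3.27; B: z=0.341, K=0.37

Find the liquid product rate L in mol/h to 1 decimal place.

Material balance + equilibrium reduce to Σ zᵢ(Kᵢ−1)/(1+ψ(Kᵢ−1)) = 0.
Feasibility: ΣzᵢKᵢ = 2.281, Σzᵢ/Kᵢ = 1.123 — both > 1, two phases present.
Binary case is linear: z₁(K₁−1)(1+ψ(K₂−1)) + z₂(K₂−1)(1+ψ(K₁−1)) = 0
⇒ ψ = [z₁(K₁−1)+z₂(K₂−1)] / [−(K₁−1)(K₂−1)] = 1.2811/1.4301 = 0.896
Then V = ψ·F = 0.8958·265 = 237.4 mol/h and L = F − V = 27.6 mol/h.

L = 27.6 mol/h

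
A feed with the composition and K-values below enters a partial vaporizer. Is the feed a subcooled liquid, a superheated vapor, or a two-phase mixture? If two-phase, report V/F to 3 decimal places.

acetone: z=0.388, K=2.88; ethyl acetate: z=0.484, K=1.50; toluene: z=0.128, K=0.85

superheated vapor

ΣzᵢKᵢ = 1.952; Σzᵢ/Kᵢ = 0.608.
Since Σzᵢ/Kᵢ < 1 the mixture is above its dew point — single vapor phase.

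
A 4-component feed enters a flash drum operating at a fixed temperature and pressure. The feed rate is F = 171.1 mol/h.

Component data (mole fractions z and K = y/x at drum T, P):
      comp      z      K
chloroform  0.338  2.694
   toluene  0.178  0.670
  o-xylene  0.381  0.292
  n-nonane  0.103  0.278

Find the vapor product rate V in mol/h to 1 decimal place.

V = 27.4 mol/h

Iterate (Newton) starting at β = 0.54:
  β = 0.540: g = -0.3310, g' = -0.938 → β = 0.187
  β = 0.187: g = -0.0247, g' = -0.907 → β = 0.160
Converged at β = 0.160.
Then V = β·F = 0.1602·171.1 = 27.4 mol/h and L = F − V = 143.7 mol/h.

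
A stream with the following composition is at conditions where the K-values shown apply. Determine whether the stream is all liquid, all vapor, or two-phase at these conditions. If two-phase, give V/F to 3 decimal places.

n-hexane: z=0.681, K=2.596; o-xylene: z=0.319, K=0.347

two-phase, V/F = 0.843

ΣzᵢKᵢ = 1.879; Σzᵢ/Kᵢ = 1.182.
Both exceed 1, so a two-phase solution exists.
Newton–Raphson from ψ = 0.34:
  ψ = 0.340: g = 0.4368, g' = -0.954 → ψ = 0.798
  ψ = 0.798: g = 0.0431, g' = -0.929 → ψ = 0.844
  ψ = 0.844: g = -0.0014, g' = -0.991 → ψ = 0.843
Converged at ψ = 0.843.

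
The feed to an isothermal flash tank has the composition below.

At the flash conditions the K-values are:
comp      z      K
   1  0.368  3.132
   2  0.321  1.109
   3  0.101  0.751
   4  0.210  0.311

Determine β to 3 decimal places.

Material balance + equilibrium reduce to Σ zᵢ(Kᵢ−1)/(1+β(Kᵢ−1)) = 0.
Check two-phase: ΣzᵢKᵢ = 1.650 > 1 and Σzᵢ/Kᵢ = 1.217 > 1, so g(0) = 0.650 > 0 and g(1) = -0.217 < 0.
Newton–Raphson from β = 0.31:
  β = 0.310: g = 0.2950, g' = -0.778 → β = 0.689
  β = 0.689: g = 0.0446, g' = -0.648 → β = 0.758
  β = 0.758: g = -0.0014, g' = -0.694 → β = 0.756
Converged at β = 0.756.

β = 0.756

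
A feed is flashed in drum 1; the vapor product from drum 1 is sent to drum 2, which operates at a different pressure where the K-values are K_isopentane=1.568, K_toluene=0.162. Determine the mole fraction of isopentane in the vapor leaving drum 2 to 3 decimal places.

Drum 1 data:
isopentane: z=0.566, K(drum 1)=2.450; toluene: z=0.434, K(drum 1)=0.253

Drum 1:
Iterate (Newton) starting at ψ₁ = 0.5:
  ψ₁ = 0.500: g = -0.0417, g' = -1.017 → ψ₁ = 0.459
  ψ₁ = 0.459: g = -0.0006, g' = -0.990 → ψ₁ = 0.458
Converged at ψ₁ = 0.458.
Drum-1 compositions:
  isopentane: x = 0.340, y = 0.833
  toluene: x = 0.660, y = 0.167
Drum-2 feed = drum-1 vapor: z₂ = (0.8330, 0.1670).
Drum 2:
Let ψ₂ = V/F and solve Σ zᵢ(Kᵢ−1)/(1+ψ₂(Kᵢ−1)) = 0.
Check two-phase: ΣzᵢKᵢ = 1.333 > 1 and Σzᵢ/Kᵢ = 1.562 > 1, so g(0) = 0.333 > 0 and g(1) = -0.562 < 0.
Newton iteration, ψ₂⁰ = 0.5:
  ψ₂ = 0.500: g = 0.1277, g' = -0.510 → ψ₂ = 0.750
  ψ₂ = 0.750: g = -0.0450, g' = -0.982 → ψ₂ = 0.704
  ψ₂ = 0.704: g = -0.0035, g' = -0.835 → ψ₂ = 0.700
Converged at ψ₂ = 0.700.
  isopentane: x = 0.596, y = 0.935
  toluene: x = 0.404, y = 0.065

y_isopentane (drum 2) = 0.935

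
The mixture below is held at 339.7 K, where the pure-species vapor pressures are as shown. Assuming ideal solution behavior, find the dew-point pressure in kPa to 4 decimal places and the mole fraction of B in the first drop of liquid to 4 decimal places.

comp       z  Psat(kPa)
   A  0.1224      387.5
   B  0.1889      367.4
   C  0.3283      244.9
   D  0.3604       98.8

At the dew point ψ → 1, so Σzᵢ/Kᵢ = 1 with Kᵢ = Pᵢˢᵃᵗ/P ⇒ 1/P = Σzᵢ/Pᵢˢᵃᵗ.
1/P = 0.1224/387.5 + 0.1889/367.4 + 0.3283/244.9 + 0.3604/98.8 = 0.0058183 ⇒ P = 171.8702 kPa
xᵢ = zᵢP/Pᵢˢᵃᵗ ⇒ x_B = 0.1889·171.8702/367.4 = 0.0884

Pdew = 171.8702 kPa, x_B = 0.0884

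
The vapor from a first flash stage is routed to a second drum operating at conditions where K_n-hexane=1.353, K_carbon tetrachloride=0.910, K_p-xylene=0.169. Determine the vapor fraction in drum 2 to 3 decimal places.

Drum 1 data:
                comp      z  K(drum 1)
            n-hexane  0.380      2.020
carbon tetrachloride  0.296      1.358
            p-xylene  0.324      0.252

Drum 1:
Let ψ₁ = V/F and solve Σ zᵢ(Kᵢ−1)/(1+ψ₁(Kᵢ−1)) = 0.
g(0) = ΣzᵢKᵢ − 1 = 0.251 and g(1) = 1 − Σzᵢ/Kᵢ = -0.692, so a root lies in (0, 1).
Iterate (Newton) starting at ψ₁ = 0.69:
  ψ₁ = 0.690: g = -0.1884, g' = -0.935 → ψ₁ = 0.488
  ψ₁ = 0.488: g = -0.0330, g' = -0.654 → ψ₁ = 0.438
  ψ₁ = 0.438: g = -0.0009, g' = -0.618 → ψ₁ = 0.436
Converged at ψ₁ = 0.436.
Drum-1 compositions:
  n-hexane: x = 0.263, y = 0.531
  carbon tetrachloride: x = 0.256, y = 0.348
  p-xylene: x = 0.481, y = 0.121
Drum-2 feed = drum-1 vapor: z₂ = (0.5311, 0.3476, 0.1212).
Drum 2:
Iterate (Newton) starting at ψ₂ = 0.5:
  ψ₂ = 0.500: g = -0.0458, g' = -0.296 → ψ₂ = 0.345
  ψ₂ = 0.345: g = -0.0065, g' = -0.220 → ψ₂ = 0.316
  ψ₂ = 0.316: g = -0.0001, g' = -0.211 → ψ₂ = 0.315
Converged at ψ₂ = 0.315.
  n-hexane: x = 0.478, y = 0.647
  carbon tetrachloride: x = 0.358, y = 0.326
  p-xylene: x = 0.164, y = 0.028

V/F (drum 2) = 0.315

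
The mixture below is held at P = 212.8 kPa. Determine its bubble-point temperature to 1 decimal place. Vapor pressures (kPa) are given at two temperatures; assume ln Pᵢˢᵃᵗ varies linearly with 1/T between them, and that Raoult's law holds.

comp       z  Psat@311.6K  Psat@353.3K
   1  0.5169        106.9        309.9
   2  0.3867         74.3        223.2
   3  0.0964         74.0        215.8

Bubble-point temperature: ΣzᵢPᵢˢᵃᵗ(T) = P. Interpolate ln Pᵢˢᵃᵗ = aᵢ + bᵢ/T.
  T = 311.6 K: ΣzᵢPᵢˢᵃᵗ = 91.12 kPa
  T = 353.3 K: ΣzᵢPᵢˢᵃᵗ = 267.30 kPa
  T = 332.5 K: ΣzᵢPᵢˢᵃᵗ = 161.63 kPa
  T = 342.9 K: ΣzᵢPᵢˢᵃᵗ = 209.44 kPa
  T = 348.1 K: ΣzᵢPᵢˢᵃᵗ = 237.04 kPa
  T = 345.5 K: ΣzᵢPᵢˢᵃᵗ = 222.92 kPa
  T = 344.2 K: ΣzᵢPᵢˢᵃᵗ = 216.10 kPa
Interpolating between 342.9 K and 344.2 K gives T ≈ 343.6 K.

T = 343.6 K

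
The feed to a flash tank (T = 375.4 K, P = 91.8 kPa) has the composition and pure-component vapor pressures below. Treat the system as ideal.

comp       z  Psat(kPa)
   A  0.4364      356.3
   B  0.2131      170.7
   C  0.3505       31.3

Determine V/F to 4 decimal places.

V/F = 0.8004

Raoult's law: Kᵢ = Pᵢˢᵃᵗ/P = Pᵢˢᵃᵗ/91.8.
  K_A = 356.3/91.8 = 3.881264, K_B = 170.7/91.8 = 1.859477, K_C = 31.3/91.8 = 0.340959
Newton–Raphson from V/F = 0.37:
  V/F = 0.3700: g = 0.44207, g' = -1.2056 → V/F = 0.7367
  V/F = 0.7367: g = 0.06585, g' = -1.0057 → V/F = 0.8022
  V/F = 0.8022: g = -0.00193, g' = -1.0708 → V/F = 0.8004
Converged at V/F = 0.8004.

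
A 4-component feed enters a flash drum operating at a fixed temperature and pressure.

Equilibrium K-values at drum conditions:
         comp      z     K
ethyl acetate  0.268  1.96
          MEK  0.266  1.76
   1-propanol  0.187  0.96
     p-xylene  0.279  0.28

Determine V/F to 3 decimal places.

Rachford–Rice: g(V/F) = Σ zᵢ(Kᵢ−1)/(1+V/F(Kᵢ−1)) = 0.
g(0) = ΣzᵢKᵢ − 1 = 0.251 and g(1) = 1 − Σzᵢ/Kᵢ = -0.479, so a root lies in (0, 1).
Newton iteration, V/F⁰ = 0.5:
  V/F = 0.500: g = -0.0012, g' = -0.547 → V/F = 0.498
Converged at V/F = 0.498.

V/F = 0.498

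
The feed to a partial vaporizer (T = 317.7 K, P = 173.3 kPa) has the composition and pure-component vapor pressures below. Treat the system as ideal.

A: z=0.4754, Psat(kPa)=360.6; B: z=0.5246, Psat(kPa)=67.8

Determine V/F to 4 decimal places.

Raoult's law: Kᵢ = Pᵢˢᵃᵗ/P = Pᵢˢᵃᵗ/173.3.
  K_A = 360.6/173.3 = 2.080785, K_B = 67.8/173.3 = 0.391229
Rachford–Rice: g(V/F) = Σ zᵢ(Kᵢ−1)/(1+V/F(Kᵢ−1)) = 0.
g(0) = ΣzᵢKᵢ − 1 = 0.1944 and g(1) = 1 − Σzᵢ/Kᵢ = -0.5694, so a root lies in (0, 1).
Binary case is linear: z₁(K₁−1)(1+V/F(K₂−1)) + z₂(K₂−1)(1+V/F(K₁−1)) = 0
⇒ V/F = [z₁(K₁−1)+z₂(K₂−1)] / [−(K₁−1)(K₂−1)] = 0.19444/0.65795 = 0.2955

V/F = 0.2955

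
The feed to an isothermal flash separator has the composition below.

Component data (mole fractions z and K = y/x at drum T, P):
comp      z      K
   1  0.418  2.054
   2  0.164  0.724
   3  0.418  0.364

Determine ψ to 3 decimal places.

Rachford–Rice: g(ψ) = Σ zᵢ(Kᵢ−1)/(1+ψ(Kᵢ−1)) = 0.
g(0) = ΣzᵢKᵢ − 1 = 0.129 and g(1) = 1 − Σzᵢ/Kᵢ = -0.578, so a root lies in (0, 1).
Newton iteration, ψ⁰ = 0.56:
  ψ = 0.560: g = -0.1894, g' = -0.609 → ψ = 0.249
  ψ = 0.249: g = -0.0155, g' = -0.544 → ψ = 0.221
Converged at ψ = 0.221.

ψ = 0.221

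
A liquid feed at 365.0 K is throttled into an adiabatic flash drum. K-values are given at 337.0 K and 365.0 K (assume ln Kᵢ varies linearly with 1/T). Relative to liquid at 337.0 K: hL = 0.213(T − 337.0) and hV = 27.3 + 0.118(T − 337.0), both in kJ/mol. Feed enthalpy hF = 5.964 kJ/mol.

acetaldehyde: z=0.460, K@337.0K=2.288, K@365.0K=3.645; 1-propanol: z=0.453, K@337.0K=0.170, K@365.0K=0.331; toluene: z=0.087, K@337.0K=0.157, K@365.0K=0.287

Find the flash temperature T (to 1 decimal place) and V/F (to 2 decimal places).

Adiabatic flash: solve Rachford–Rice at each trial T, then check hF = ψ·hV(T) + (1−ψ)·hL(T).
  T = 337.0 K: K = (2.288, 0.170, 0.157), RR gives ψ = 0.134, H_out = 3.646 kJ/mol
  T = 365.0 K: K = (3.645, 0.331, 0.287), RR gives ψ = 0.476, H_out = 17.694 kJ/mol
  T = 351.0 K: K = (2.915, 0.240, 0.215), RR gives ψ = 0.320, H_out = 11.299 kJ/mol
  T = 344.0 K: K = (2.589, 0.203, 0.184), RR gives ψ = 0.235, H_out = 7.751 kJ/mol
  T = 340.5 K: K = (2.435, 0.186, 0.170), RR gives ψ = 0.187, H_out = 5.790 kJ/mol
  T = 342.2 K: K = (2.509, 0.194, 0.177), RR gives ψ = 0.211, H_out = 6.762 kJ/mol
Linear interpolation between T = 340.5 (H_out = 5.790) and T = 342.2 (H_out = 6.762) on hF = 5.964 gives T ≈ 340.8 K, at which ψ = 0.19.

T = 340.8 K, V/F = 0.19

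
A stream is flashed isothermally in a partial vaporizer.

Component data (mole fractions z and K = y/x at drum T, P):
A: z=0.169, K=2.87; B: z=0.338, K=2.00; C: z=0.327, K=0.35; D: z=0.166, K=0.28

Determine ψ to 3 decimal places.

Newton–Raphson from ψ = 0.5:
  ψ = 0.500: g = -0.1130, g' = -0.821 → ψ = 0.362
  ψ = 0.362: g = -0.0033, g' = -0.786 → ψ = 0.358
Converged at ψ = 0.358.

ψ = 0.358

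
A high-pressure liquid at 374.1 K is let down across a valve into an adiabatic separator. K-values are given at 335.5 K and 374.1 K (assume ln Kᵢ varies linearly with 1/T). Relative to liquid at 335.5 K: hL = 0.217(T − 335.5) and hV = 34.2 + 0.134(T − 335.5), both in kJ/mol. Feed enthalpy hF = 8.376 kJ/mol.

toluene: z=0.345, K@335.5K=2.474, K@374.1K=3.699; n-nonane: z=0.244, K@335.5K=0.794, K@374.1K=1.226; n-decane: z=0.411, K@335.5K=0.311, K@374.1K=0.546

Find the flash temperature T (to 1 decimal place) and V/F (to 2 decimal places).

Adiabatic flash: solve Rachford–Rice at each trial T, then check hF = ψ·hV(T) + (1−ψ)·hL(T).
  T = 335.5 K: K = (2.474, 0.794, 0.311), RR gives ψ = 0.217, H_out = 7.408 kJ/mol
  T = 374.1 K: K = (3.699, 1.226, 0.546), RR gives ψ = 0.904, H_out = 36.397 kJ/mol
  T = 354.8 K: K = (3.058, 0.998, 0.418), RR gives ψ = 0.520, H_out = 21.137 kJ/mol
  T = 345.1 K: K = (2.757, 0.893, 0.362), RR gives ψ = 0.365, H_out = 14.288 kJ/mol
  T = 340.3 K: K = (2.614, 0.843, 0.336), RR gives ψ = 0.291, H_out = 10.890 kJ/mol
  T = 337.9 K: K = (2.543, 0.818, 0.323), RR gives ψ = 0.254, H_out = 9.164 kJ/mol
Linear interpolation between T = 335.5 (H_out = 7.408) and T = 337.9 (H_out = 9.164) on hF = 8.376 gives T ≈ 336.8 K, at which ψ = 0.24.

T = 336.8 K, V/F = 0.24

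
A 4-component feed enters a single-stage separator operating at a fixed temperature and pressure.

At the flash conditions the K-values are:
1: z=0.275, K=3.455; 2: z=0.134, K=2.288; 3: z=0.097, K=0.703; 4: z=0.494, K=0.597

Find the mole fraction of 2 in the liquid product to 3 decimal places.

x_2 = 0.068

Let ψ = V/F and solve Σ zᵢ(Kᵢ−1)/(1+ψ(Kᵢ−1)) = 0.
Check two-phase: ΣzᵢKᵢ = 1.620 > 1 and Σzᵢ/Kᵢ = 1.104 > 1, so g(0) = 0.620 > 0 and g(1) = -0.104 < 0.
Iterate (Newton) starting at ψ = 0.66:
  ψ = 0.660: g = 0.0439, g' = -0.468 → ψ = 0.754
  ψ = 0.754: g = 0.0014, g' = -0.441 → ψ = 0.757
Converged at ψ = 0.757.
Compositions from xᵢ = zᵢ/(1+ψ(Kᵢ−1)), yᵢ = Kᵢxᵢ:
  1: x = 0.096, y = 0.332
  2: x = 0.068, y = 0.155
  3: x = 0.125, y = 0.088
  4: x = 0.711, y = 0.424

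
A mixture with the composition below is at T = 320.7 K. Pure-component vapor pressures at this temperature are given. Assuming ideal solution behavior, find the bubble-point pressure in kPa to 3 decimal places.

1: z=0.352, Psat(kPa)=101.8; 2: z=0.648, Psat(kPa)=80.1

Pbub = 87.738 kPa

At the bubble point ψ → 0, so ΣzᵢKᵢ = 1 with Kᵢ = Pᵢˢᵃᵗ/P ⇒ P = ΣzᵢPᵢˢᵃᵗ.
P = 0.352·101.8 + 0.648·80.1 = 87.738 kPa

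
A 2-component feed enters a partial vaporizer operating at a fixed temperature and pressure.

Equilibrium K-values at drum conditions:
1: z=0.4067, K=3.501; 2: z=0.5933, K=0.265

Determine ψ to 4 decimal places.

Rachford–Rice: g(ψ) = Σ zᵢ(Kᵢ−1)/(1+ψ(Kᵢ−1)) = 0.
g(0) = ΣzᵢKᵢ − 1 = 0.5811 and g(1) = 1 − Σzᵢ/Kᵢ = -1.3550, so a root lies in (0, 1).
Binary case is linear: z₁(K₁−1)(1+ψ(K₂−1)) + z₂(K₂−1)(1+ψ(K₁−1)) = 0
⇒ ψ = [z₁(K₁−1)+z₂(K₂−1)] / [−(K₁−1)(K₂−1)] = 0.58108/1.83823 = 0.3161

ψ = 0.3161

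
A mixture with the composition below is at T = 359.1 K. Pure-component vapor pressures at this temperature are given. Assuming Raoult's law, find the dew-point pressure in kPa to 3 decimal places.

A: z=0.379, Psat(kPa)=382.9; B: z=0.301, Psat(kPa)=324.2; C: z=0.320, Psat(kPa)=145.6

At the dew point ψ → 1, so Σzᵢ/Kᵢ = 1 with Kᵢ = Pᵢˢᵃᵗ/P ⇒ 1/P = Σzᵢ/Pᵢˢᵃᵗ.
1/P = 0.379/382.9 + 0.301/324.2 + 0.320/145.6 = 0.004116 ⇒ P = 242.951 kPa

Pdew = 242.951 kPa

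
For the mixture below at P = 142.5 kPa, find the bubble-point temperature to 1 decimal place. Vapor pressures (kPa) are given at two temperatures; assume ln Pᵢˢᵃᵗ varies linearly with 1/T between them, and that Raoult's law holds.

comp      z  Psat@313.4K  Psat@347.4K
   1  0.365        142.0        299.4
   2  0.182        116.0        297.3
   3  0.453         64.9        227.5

T = 324.6 K

Bubble-point temperature: ΣzᵢPᵢˢᵃᵗ(T) = P. Interpolate ln Pᵢˢᵃᵗ = aᵢ + bᵢ/T.
  T = 313.4 K: ΣzᵢPᵢˢᵃᵗ = 102.34 kPa
  T = 347.4 K: ΣzᵢPᵢˢᵃᵗ = 266.45 kPa
  T = 330.4 K: ΣzᵢPᵢˢᵃᵗ = 168.19 kPa
  T = 321.9 K: ΣzᵢPᵢˢᵃᵗ = 131.84 kPa
  T = 326.1 K: ΣzᵢPᵢˢᵃᵗ = 148.87 kPa
  T = 324.0 K: ΣzᵢPᵢˢᵃᵗ = 140.14 kPa
Interpolating between 324.0 K and 326.1 K gives T ≈ 324.6 K.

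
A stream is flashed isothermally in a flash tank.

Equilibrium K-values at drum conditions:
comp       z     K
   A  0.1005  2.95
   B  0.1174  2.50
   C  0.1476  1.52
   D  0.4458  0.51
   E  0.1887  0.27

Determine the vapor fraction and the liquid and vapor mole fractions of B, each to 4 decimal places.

ψ = 0.1161, x_B = 0.1000, y_B = 0.2500

Material balance + equilibrium reduce to Σ zᵢ(Kᵢ−1)/(1+ψ(Kᵢ−1)) = 0.
Check two-phase: ΣzᵢKᵢ = 1.0926 > 1 and Σzᵢ/Kᵢ = 1.7511 > 1, so g(0) = 0.0926 > 0 and g(1) = -0.7511 < 0.
Newton–Raphson from ψ = 0.5:
  ψ = 0.5000: g = -0.24549, g' = -0.6465 → ψ = 0.1203
  ψ = 0.1203: g = -0.00298, g' = -0.7174 → ψ = 0.1161
Converged at ψ = 0.1161.
Compositions from xᵢ = zᵢ/(1+ψ(Kᵢ−1)), yᵢ = Kᵢxᵢ:
  A: x = 0.0819, y = 0.2417
  B: x = 0.1000, y = 0.2500
  C: x = 0.1392, y = 0.2116
  D: x = 0.4727, y = 0.2411
  E: x = 0.2062, y = 0.0557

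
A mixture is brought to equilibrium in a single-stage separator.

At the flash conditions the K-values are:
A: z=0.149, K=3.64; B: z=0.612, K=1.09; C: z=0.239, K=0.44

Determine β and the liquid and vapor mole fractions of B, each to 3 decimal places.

Let β = V/F and solve Σ zᵢ(Kᵢ−1)/(1+β(Kᵢ−1)) = 0.
Check two-phase: ΣzᵢKᵢ = 1.315 > 1 and Σzᵢ/Kᵢ = 1.146 > 1, so g(0) = 0.315 > 0 and g(1) = -0.146 < 0.
Iterate (Newton) starting at β = 0.46:
  β = 0.460: g = 0.0502, g' = -0.352 → β = 0.603
  β = 0.603: g = 0.0021, g' = -0.330 → β = 0.609
Converged at β = 0.609.
Compositions from xᵢ = zᵢ/(1+β(Kᵢ−1)), yᵢ = Kᵢxᵢ:
  A: x = 0.057, y = 0.208
  B: x = 0.580, y = 0.632
  C: x = 0.363, y = 0.160

β = 0.609, x_B = 0.580, y_B = 0.632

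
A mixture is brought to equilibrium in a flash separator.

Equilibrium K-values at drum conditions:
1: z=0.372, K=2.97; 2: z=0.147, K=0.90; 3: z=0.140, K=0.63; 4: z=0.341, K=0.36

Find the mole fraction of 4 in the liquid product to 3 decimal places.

Newton–Raphson from ψ = 0.34:
  ψ = 0.340: g = 0.0855, g' = -0.773 → ψ = 0.451
  ψ = 0.451: g = 0.0040, g' = -0.710 → ψ = 0.456
Converged at ψ = 0.456.
Compositions from xᵢ = zᵢ/(1+ψ(Kᵢ−1)), yᵢ = Kᵢxᵢ:
  1: x = 0.196, y = 0.582
  2: x = 0.154, y = 0.139
  3: x = 0.168, y = 0.106
  4: x = 0.482, y = 0.173

x_4 = 0.482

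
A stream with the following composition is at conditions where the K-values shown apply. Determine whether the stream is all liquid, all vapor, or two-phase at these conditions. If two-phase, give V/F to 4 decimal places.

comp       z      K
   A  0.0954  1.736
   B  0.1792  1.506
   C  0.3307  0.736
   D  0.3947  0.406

all liquid

ΣzᵢKᵢ = 0.8391; Σzᵢ/Kᵢ = 1.5954.
Since ΣzᵢKᵢ < 1 the mixture is below its bubble point — single liquid phase.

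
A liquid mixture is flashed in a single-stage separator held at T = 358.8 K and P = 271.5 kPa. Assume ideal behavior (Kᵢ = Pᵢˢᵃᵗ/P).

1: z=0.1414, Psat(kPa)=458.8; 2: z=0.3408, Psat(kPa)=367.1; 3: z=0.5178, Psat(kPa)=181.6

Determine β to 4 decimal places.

β = 0.2933

Raoult's law: Kᵢ = Pᵢˢᵃᵗ/P = Pᵢˢᵃᵗ/271.5.
  K_1 = 458.8/271.5 = 1.689871, K_2 = 367.1/271.5 = 1.352118, K_3 = 181.6/271.5 = 0.668877
Rachford–Rice: g(β) = Σ zᵢ(Kᵢ−1)/(1+β(Kᵢ−1)) = 0.
Feasibility: ΣzᵢKᵢ = 1.0461, Σzᵢ/Kᵢ = 1.1099 — both > 1, two phases present.
Newton–Raphson from β = 0.5:
  β = 0.5000: g = -0.03091, g' = -0.1493 → β = 0.2930
  β = 0.2930: g = 0.00005, g' = -0.1509 → β = 0.2933
Converged at β = 0.2933.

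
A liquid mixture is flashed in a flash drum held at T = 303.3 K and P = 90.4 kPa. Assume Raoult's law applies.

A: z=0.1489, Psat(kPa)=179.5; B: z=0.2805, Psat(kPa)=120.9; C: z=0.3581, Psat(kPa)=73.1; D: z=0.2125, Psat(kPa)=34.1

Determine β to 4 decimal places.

β = 0.1555

Raoult's law: Kᵢ = Pᵢˢᵃᵗ/P = Pᵢˢᵃᵗ/90.4.
  K_A = 179.5/90.4 = 1.985619, K_B = 120.9/90.4 = 1.337389, K_C = 73.1/90.4 = 0.808628, K_D = 34.1/90.4 = 0.377212
Let β = V/F and solve Σ zᵢ(Kᵢ−1)/(1+β(Kᵢ−1)) = 0.
Check two-phase: ΣzᵢKᵢ = 1.0405 > 1 and Σzᵢ/Kᵢ = 1.2909 > 1, so g(0) = 0.0405 > 0 and g(1) = -0.2909 < 0.
Iterate (Newton) starting at β = 0.4:
  β = 0.4000: g = -0.06181, g' = -0.2608 → β = 0.1629
  β = 0.1629: g = -0.00187, g' = -0.2521 → β = 0.1555
Converged at β = 0.1555.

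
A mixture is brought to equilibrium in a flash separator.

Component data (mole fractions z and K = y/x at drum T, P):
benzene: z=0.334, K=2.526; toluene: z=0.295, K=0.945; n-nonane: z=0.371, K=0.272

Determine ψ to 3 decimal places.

ψ = 0.282

Rachford–Rice: g(ψ) = Σ zᵢ(Kᵢ−1)/(1+ψ(Kᵢ−1)) = 0.
g(0) = ΣzᵢKᵢ − 1 = 0.223 and g(1) = 1 − Σzᵢ/Kᵢ = -0.808, so a root lies in (0, 1).
Newton iteration, ψ⁰ = 0.5:
  ψ = 0.500: g = -0.1523, g' = -0.737 → ψ = 0.293
  ψ = 0.293: g = -0.0079, g' = -0.690 → ψ = 0.282
Converged at ψ = 0.282.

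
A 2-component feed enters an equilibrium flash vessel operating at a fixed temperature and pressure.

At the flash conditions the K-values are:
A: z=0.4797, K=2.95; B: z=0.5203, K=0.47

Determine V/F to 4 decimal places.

Material balance + equilibrium reduce to Σ zᵢ(Kᵢ−1)/(1+V/F(Kᵢ−1)) = 0.
Feasibility: ΣzᵢKᵢ = 1.6597, Σzᵢ/Kᵢ = 1.2696 — both > 1, two phases present.
Iterate (Newton) starting at V/F = 0.5:
  V/F = 0.5000: g = 0.09845, g' = -0.7382 → V/F = 0.6334
  V/F = 0.6334: g = 0.00342, g' = -0.6963 → V/F = 0.6383
Converged at V/F = 0.6383.

V/F = 0.6383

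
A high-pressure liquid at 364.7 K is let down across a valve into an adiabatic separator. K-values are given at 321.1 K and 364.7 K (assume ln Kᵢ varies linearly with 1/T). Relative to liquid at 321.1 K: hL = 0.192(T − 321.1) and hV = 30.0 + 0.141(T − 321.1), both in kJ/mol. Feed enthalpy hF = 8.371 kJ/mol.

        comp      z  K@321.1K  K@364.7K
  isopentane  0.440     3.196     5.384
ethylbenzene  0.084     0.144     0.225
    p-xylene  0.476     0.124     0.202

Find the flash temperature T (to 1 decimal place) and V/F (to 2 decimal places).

T = 323.7 K, V/F = 0.26

Adiabatic flash: solve Rachford–Rice at each trial T, then check hF = ψ·hV(T) + (1−ψ)·hL(T).
  T = 321.1 K: K = (3.196, 0.144, 0.124), RR gives ψ = 0.249, H_out = 7.470 kJ/mol
  T = 364.7 K: K = (5.384, 0.225, 0.202), RR gives ψ = 0.426, H_out = 20.204 kJ/mol
  T = 342.9 K: K = (4.218, 0.183, 0.161), RR gives ψ = 0.352, H_out = 14.362 kJ/mol
  T = 332.0 K: K = (3.688, 0.163, 0.142), RR gives ψ = 0.306, H_out = 11.110 kJ/mol
  T = 326.6 K: K = (3.440, 0.153, 0.133), RR gives ψ = 0.280, H_out = 9.367 kJ/mol
  T = 323.9 K: K = (3.319, 0.149, 0.128), RR gives ψ = 0.265, H_out = 8.453 kJ/mol
  T = 322.5 K: K = (3.257, 0.146, 0.126), RR gives ψ = 0.257, H_out = 7.966 kJ/mol
Linear interpolation between T = 322.5 (H_out = 7.966) and T = 323.9 (H_out = 8.453) on hF = 8.371 gives T ≈ 323.7 K, at which ψ = 0.26.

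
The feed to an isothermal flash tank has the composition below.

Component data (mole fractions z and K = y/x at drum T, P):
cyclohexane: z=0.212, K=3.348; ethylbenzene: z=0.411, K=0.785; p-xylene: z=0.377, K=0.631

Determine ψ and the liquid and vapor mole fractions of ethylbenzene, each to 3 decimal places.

ψ = 0.392, x_ethylbenzene = 0.449, y_ethylbenzene = 0.352

Let ψ = V/F and solve Σ zᵢ(Kᵢ−1)/(1+ψ(Kᵢ−1)) = 0.
Feasibility: ΣzᵢKᵢ = 1.270, Σzᵢ/Kᵢ = 1.184 — both > 1, two phases present.
Newton–Raphson from ψ = 0.5:
  ψ = 0.500: g = -0.0406, g' = -0.348 → ψ = 0.383
  ψ = 0.383: g = 0.0036, g' = -0.416 → ψ = 0.392
Converged at ψ = 0.392.
Compositions from xᵢ = zᵢ/(1+ψ(Kᵢ−1)), yᵢ = Kᵢxᵢ:
  cyclohexane: x = 0.110, y = 0.370
  ethylbenzene: x = 0.449, y = 0.352
  p-xylene: x = 0.441, y = 0.278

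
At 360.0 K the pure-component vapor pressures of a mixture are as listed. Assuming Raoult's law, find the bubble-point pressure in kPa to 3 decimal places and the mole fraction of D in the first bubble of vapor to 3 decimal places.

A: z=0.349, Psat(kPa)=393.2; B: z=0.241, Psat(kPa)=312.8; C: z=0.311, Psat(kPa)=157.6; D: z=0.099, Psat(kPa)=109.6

Pbub = 272.476 kPa, y_D = 0.040

At the bubble point ψ → 0, so ΣzᵢKᵢ = 1 with Kᵢ = Pᵢˢᵃᵗ/P ⇒ P = ΣzᵢPᵢˢᵃᵗ.
P = 0.349·393.2 + 0.241·312.8 + 0.311·157.6 + 0.099·109.6 = 272.476 kPa
yᵢ = zᵢPᵢˢᵃᵗ/P ⇒ y_D = 0.099·109.6/272.476 = 0.040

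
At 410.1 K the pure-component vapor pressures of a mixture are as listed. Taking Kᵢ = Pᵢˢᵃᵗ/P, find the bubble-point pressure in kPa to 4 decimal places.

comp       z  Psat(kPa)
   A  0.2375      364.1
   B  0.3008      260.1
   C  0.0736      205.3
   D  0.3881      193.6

Pbub = 254.9581 kPa

At the bubble point ψ → 0, so ΣzᵢKᵢ = 1 with Kᵢ = Pᵢˢᵃᵗ/P ⇒ P = ΣzᵢPᵢˢᵃᵗ.
P = 0.2375·364.1 + 0.3008·260.1 + 0.0736·205.3 + 0.3881·193.6 = 254.9581 kPa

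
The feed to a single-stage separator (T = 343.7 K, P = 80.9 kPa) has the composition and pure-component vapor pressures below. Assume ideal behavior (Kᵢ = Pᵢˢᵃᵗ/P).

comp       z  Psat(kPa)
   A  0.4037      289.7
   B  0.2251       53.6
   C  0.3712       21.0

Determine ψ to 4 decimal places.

Raoult's law: Kᵢ = Pᵢˢᵃᵗ/P = Pᵢˢᵃᵗ/80.9.
  K_A = 289.7/80.9 = 3.580964, K_B = 53.6/80.9 = 0.662546, K_C = 21.0/80.9 = 0.259580
Rachford–Rice: g(ψ) = Σ zᵢ(Kᵢ−1)/(1+ψ(Kᵢ−1)) = 0.
Feasibility: ΣzᵢKᵢ = 1.6911, Σzᵢ/Kᵢ = 1.8825 — both > 1, two phases present.
Iterate (Newton) starting at ψ = 0.5:
  ψ = 0.5000: g = -0.07289, g' = -1.0627 → ψ = 0.4314
  ψ = 0.4314: g = 0.00025, g' = -1.0765 → ψ = 0.4316
Converged at ψ = 0.4316.

ψ = 0.4316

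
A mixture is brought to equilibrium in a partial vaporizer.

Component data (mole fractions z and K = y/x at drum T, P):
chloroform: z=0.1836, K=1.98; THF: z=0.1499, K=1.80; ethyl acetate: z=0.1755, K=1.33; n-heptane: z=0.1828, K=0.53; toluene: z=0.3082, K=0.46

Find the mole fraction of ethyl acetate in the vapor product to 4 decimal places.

Newton iteration, ψ⁰ = 0.5:
  ψ = 0.5000: g = -0.08417, g' = -0.3801 → ψ = 0.2786
  ψ = 0.2786: g = -0.00231, g' = -0.3670 → ψ = 0.2723
Converged at ψ = 0.2723.
Compositions from xᵢ = zᵢ/(1+ψ(Kᵢ−1)), yᵢ = Kᵢxᵢ:
  chloroform: x = 0.1449, y = 0.2870
  THF: x = 0.1231, y = 0.2216
  ethyl acetate: x = 0.1610, y = 0.2142
  n-heptane: x = 0.2096, y = 0.1111
  toluene: x = 0.3613, y = 0.1662

y_ethyl acetate = 0.2142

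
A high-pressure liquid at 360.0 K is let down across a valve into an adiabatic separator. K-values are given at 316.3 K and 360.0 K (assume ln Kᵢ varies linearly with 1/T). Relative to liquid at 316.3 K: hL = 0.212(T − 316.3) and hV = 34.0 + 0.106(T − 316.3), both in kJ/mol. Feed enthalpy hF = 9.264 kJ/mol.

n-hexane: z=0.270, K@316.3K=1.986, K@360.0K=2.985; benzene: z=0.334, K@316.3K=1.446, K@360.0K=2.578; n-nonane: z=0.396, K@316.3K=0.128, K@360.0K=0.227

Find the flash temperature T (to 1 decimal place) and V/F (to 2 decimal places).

Adiabatic flash: solve Rachford–Rice at each trial T, then check hF = ψ·hV(T) + (1−ψ)·hL(T).
  T = 316.3 K: K = (1.986, 1.446, 0.128), RR gives ψ = 0.110, H_out = 3.752 kJ/mol
  T = 360.0 K: K = (2.985, 2.578, 0.227), RR gives ψ = 0.555, H_out = 25.561 kJ/mol
  T = 338.1 K: K = (2.466, 1.966, 0.174), RR gives ψ = 0.393, H_out = 17.083 kJ/mol
  T = 327.2 K: K = (2.221, 1.695, 0.150), RR gives ψ = 0.278, H_out = 11.430 kJ/mol
  T = 321.8 K: K = (2.103, 1.569, 0.139), RR gives ψ = 0.203, H_out = 7.965 kJ/mol
  T = 324.5 K: K = (2.162, 1.631, 0.144), RR gives ψ = 0.242, H_out = 9.767 kJ/mol
  T = 323.1 K: K = (2.131, 1.598, 0.141), RR gives ψ = 0.223, H_out = 8.852 kJ/mol
Linear interpolation between T = 323.1 (H_out = 8.852) and T = 324.5 (H_out = 9.767) on hF = 9.264 gives T ≈ 323.7 K, at which ψ = 0.23.

T = 323.7 K, V/F = 0.23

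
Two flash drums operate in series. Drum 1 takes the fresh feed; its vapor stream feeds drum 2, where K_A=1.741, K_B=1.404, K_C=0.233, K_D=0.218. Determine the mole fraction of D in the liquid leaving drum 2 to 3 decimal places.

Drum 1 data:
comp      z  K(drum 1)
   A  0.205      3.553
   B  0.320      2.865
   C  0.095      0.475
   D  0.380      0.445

Drum 1:
Let ψ₁ = V/F and solve Σ zᵢ(Kᵢ−1)/(1+ψ₁(Kᵢ−1)) = 0.
g(0) = ΣzᵢKᵢ − 1 = 0.859 and g(1) = 1 − Σzᵢ/Kᵢ = -0.223, so a root lies in (0, 1).
Newton iteration, ψ₁⁰ = 0.59:
  ψ₁ = 0.590: g = 0.1071, g' = -0.779 → ψ₁ = 0.728
  ψ₁ = 0.728: g = 0.0019, g' = -0.762 → ψ₁ = 0.730
Converged at ψ₁ = 0.730.
Drum-1 compositions:
  A: x = 0.072, y = 0.254
  B: x = 0.135, y = 0.388
  C: x = 0.154, y = 0.073
  D: x = 0.639, y = 0.284
Drum-2 feed = drum-1 vapor: z₂ = (0.2543, 0.3882, 0.0732, 0.2843).
Drum 2:
Rachford–Rice: g(ψ₂) = Σ zᵢ(Kᵢ−1)/(1+ψ₂(Kᵢ−1)) = 0.
g(0) = ΣzᵢKᵢ − 1 = 0.067 and g(1) = 1 − Σzᵢ/Kᵢ = -1.041, so a root lies in (0, 1).
Newton–Raphson from ψ₂ = 0.33:
  ψ₂ = 0.330: g = -0.0850, g' = -0.532 → ψ₂ = 0.170
  ψ₂ = 0.170: g = -0.0070, g' = -0.454 → ψ₂ = 0.155
Converged at ψ₂ = 0.155.
  A: x = 0.228, y = 0.397
  B: x = 0.365, y = 0.513
  C: x = 0.083, y = 0.019
  D: x = 0.323, y = 0.071

x_D (drum 2) = 0.323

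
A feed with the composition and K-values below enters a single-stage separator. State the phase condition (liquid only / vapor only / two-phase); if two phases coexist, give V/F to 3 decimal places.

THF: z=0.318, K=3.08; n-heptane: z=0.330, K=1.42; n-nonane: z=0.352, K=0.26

ΣzᵢKᵢ = 1.540; Σzᵢ/Kᵢ = 1.689.
Both exceed 1, so a two-phase solution exists.
Material balance + equilibrium reduce to Σ zᵢ(Kᵢ−1)/(1+ψ(Kᵢ−1)) = 0.
Newton–Raphson from ψ = 0.68:
  ψ = 0.680: g = -0.1425, g' = -1.052 → ψ = 0.545
  ψ = 0.545: g = -0.0133, g' = -0.882 → ψ = 0.529
Converged at ψ = 0.529.

two-phase, V/F = 0.529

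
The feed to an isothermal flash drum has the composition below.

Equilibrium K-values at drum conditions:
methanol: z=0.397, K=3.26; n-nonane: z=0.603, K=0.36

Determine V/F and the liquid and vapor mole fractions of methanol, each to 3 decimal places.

V/F = 0.353, x_methanol = 0.221, y_methanol = 0.719

Rachford–Rice: g(V/F) = Σ zᵢ(Kᵢ−1)/(1+V/F(Kᵢ−1)) = 0.
Check two-phase: ΣzᵢKᵢ = 1.511 > 1 and Σzᵢ/Kᵢ = 1.797 > 1, so g(0) = 0.511 > 0 and g(1) = -0.797 < 0.
Binary case is linear: z₁(K₁−1)(1+V/F(K₂−1)) + z₂(K₂−1)(1+V/F(K₁−1)) = 0
⇒ V/F = [z₁(K₁−1)+z₂(K₂−1)] / [−(K₁−1)(K₂−1)] = 0.5113/1.4464 = 0.353
Compositions from xᵢ = zᵢ/(1+V/F(Kᵢ−1)), yᵢ = Kᵢxᵢ:
  methanol: x = 0.221, y = 0.719
  n-nonane: x = 0.779, y = 0.281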